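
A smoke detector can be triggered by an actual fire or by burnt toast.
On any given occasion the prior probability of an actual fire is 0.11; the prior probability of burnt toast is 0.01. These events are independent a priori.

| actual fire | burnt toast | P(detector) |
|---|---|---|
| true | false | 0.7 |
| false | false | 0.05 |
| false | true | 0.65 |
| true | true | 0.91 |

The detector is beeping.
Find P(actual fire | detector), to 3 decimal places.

Numerator (weight on configurations with actual fire): 0.076230 + 0.001001 = 0.077231
Normalizer over all consistent configurations: 0.05·0.89·0.99 + 0.65·0.89·0.01 + 0.7·0.11·0.99 + 0.91·0.11·0.01 = 0.127071
P(actual fire | detector) = 0.077231/0.127071 ≈ 0.608

P(actual fire | detector) ≈ 0.608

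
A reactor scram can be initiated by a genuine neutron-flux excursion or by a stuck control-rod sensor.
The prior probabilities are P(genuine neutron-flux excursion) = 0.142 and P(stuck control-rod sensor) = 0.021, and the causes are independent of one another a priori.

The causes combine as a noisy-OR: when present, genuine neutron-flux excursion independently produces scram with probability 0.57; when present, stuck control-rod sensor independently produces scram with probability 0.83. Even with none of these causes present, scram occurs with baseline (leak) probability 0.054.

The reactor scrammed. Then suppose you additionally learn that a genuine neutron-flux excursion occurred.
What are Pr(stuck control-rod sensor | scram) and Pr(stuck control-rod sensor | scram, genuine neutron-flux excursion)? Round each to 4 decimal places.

Under noisy-OR, P(scram | causes) = 1 − (1−0.054)·∏(1−qᵢ) over the active causes.
P(scram) = 0.054×0.858×0.979 + 0.83918×0.858×0.021 + 0.59322×0.142×0.979 + 0.930847×0.142×0.021 = 0.045359 + 0.015120 + 0.082468 + 0.002776 = 0.145723
The stuck control-rod sensor-present share is 0.015120 + 0.002776 = 0.017896.
P(stuck control-rod sensor | scram) = 0.017896 / 0.145723 ≈ 0.1228

With the extra evidence:
For the numerator, keep only stuck control-rod sensor=true terms: 0.930847·0.021 = 0.019548
The normalizing constant is 0.59322·0.979 + 0.930847·0.021 = 0.600310
Posterior = 0.019548 / 0.600310 ≈ 0.0326
— genuine neutron-flux excursion explains away the evidence for stuck control-rod sensor.

Pr(stuck control-rod sensor | scram) ≈ 0.1228; Pr(stuck control-rod sensor | scram, genuine neutron-flux excursion) ≈ 0.0326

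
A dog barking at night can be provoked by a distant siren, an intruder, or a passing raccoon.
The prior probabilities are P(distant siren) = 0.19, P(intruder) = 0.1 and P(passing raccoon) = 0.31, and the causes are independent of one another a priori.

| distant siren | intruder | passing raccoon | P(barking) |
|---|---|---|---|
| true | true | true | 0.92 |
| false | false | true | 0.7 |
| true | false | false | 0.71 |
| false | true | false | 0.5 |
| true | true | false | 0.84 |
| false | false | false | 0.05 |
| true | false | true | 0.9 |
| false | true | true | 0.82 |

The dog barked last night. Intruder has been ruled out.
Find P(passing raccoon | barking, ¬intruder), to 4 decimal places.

P(passing raccoon | barking, ¬intruder) ≈ 0.6540

By total probability over the 4 (distant siren, passing raccoon) configurations:
  P(barking | ¬intruder) = 0.05·0.81·0.69 + 0.7·0.81·0.31 + 0.71·0.19·0.69 + 0.9·0.19·0.31
        = 0.027945 + 0.175770 + 0.093081 + 0.053010 = 0.349806
Configurations with passing raccoon contribute 0.228780, so
  P(passing raccoon | barking, ¬intruder) = 0.228780 / 0.349806 ≈ 0.6540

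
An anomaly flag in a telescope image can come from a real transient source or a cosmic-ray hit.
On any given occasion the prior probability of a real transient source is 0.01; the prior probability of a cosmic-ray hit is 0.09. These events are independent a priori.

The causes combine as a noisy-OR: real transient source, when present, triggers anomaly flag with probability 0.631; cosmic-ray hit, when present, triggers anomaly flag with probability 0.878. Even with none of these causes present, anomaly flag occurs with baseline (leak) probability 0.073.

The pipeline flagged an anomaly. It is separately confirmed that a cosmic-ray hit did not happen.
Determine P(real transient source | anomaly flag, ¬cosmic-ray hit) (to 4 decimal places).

Under noisy-OR, P(anomaly flag | causes) = 1 − (1−0.073)·∏(1−qᵢ) over the active causes.
Weight on real transient source=true, given the evidence: 0.657937×0.01 = 0.006579
The normalizing constant is 0.073×0.99 + 0.657937×0.01 = 0.078849
Posterior = 0.006579 / 0.078849 ≈ 0.0834

P(real transient source | anomaly flag, ¬cosmic-ray hit) ≈ 0.0834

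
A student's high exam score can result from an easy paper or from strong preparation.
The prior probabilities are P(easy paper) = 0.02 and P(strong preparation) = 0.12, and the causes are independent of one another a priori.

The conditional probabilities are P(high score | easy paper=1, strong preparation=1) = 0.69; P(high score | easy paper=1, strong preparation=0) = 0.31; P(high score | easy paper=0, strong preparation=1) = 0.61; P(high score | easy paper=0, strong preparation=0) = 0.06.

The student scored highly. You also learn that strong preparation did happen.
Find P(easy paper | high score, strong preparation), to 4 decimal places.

P(easy paper | high score, strong preparation) ≈ 0.0226

Numerator (weight on configurations with easy paper): 0.69·0.02 = 0.013800
Normalizer over all consistent configurations: 0.61·0.98 + 0.69·0.02 = 0.611600
Posterior = 0.013800 / 0.611600 ≈ 0.0226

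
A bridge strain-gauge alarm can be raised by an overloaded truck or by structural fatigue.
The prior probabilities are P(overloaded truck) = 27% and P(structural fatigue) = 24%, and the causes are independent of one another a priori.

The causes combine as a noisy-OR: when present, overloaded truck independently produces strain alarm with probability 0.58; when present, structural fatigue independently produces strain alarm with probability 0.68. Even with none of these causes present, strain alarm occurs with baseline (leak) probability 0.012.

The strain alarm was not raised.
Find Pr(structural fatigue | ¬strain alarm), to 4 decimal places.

Pr(structural fatigue | ¬strain alarm) ≈ 0.0918

Under noisy-OR, P(strain alarm | causes) = 1 − (1−0.012)·∏(1−qᵢ) over the active causes.
Sum P(¬strain alarm|·) weighted by the priors over the 4 (overloaded truck, structural fatigue) configurations:
  P(¬strain alarm) = 0.988*0.73*0.76 + 0.31616*0.73*0.24 + 0.41496*0.27*0.76 + 0.132787*0.27*0.24
        = 0.548142 + 0.055391 + 0.085150 + 0.008605 = 0.697288
The terms with structural fatigue present sum to 0.063996, so
  P(structural fatigue | ¬strain alarm) = 0.063996 / 0.697288 ≈ 0.0918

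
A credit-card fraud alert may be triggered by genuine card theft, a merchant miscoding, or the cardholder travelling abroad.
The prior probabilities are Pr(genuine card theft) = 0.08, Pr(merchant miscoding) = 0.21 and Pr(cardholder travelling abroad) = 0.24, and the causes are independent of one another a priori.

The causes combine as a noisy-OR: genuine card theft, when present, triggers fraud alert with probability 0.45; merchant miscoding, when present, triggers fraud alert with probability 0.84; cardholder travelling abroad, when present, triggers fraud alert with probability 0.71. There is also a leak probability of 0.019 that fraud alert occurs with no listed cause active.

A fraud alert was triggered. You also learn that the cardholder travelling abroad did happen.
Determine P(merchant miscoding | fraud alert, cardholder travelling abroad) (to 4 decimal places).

Under noisy-OR, P(fraud alert | causes) = 1 − (1−0.019)·∏(1−qᵢ) over the active causes.
P(fraud alert | cardholder travelling abroad) = 0.71551*0.92*0.79 + 0.954482*0.92*0.21 + 0.84353*0.08*0.79 + 0.974965*0.08*0.21 = 0.520033 + 0.184406 + 0.053311 + 0.016379 = 0.774129
Restricting to configurations with merchant miscoding present: 0.184406 + 0.016379 = 0.200785.
Hence the posterior is 0.200785/0.774129 ≈ 0.2594.

P(merchant miscoding | fraud alert, cardholder travelling abroad) ≈ 0.2594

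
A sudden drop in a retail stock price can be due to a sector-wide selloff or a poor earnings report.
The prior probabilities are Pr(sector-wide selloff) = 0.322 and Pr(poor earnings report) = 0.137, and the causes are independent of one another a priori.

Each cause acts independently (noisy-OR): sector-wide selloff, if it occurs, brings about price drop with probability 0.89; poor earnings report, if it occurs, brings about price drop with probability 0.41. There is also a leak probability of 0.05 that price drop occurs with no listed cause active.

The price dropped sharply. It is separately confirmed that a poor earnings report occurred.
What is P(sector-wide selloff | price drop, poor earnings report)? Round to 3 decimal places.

P(sector-wide selloff | price drop, poor earnings report) ≈ 0.503

Under noisy-OR, P(price drop | causes) = 1 − (1−0.05)·∏(1−qᵢ) over the active causes.
By total probability over both values of sector-wide selloff:
  P(price drop | poor earnings report) = 0.4395×0.678 + 0.938345×0.322
        = 0.297981 + 0.302147 = 0.600128
The terms with sector-wide selloff present sum to 0.302147, so
  P(sector-wide selloff | price drop, poor earnings report) = 0.302147 / 0.600128 ≈ 0.503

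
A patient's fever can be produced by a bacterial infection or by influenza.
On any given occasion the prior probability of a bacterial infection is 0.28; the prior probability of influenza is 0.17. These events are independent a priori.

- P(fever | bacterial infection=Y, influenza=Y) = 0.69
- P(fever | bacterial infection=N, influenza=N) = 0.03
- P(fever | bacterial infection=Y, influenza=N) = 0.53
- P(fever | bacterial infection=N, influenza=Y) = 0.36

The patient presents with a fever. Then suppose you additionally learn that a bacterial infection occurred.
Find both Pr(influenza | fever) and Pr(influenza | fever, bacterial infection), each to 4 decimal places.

By total probability over the 4 (bacterial infection, influenza) configurations:
  P(fever) = 0.03×0.72×0.83 + 0.36×0.72×0.17 + 0.53×0.28×0.83 + 0.69×0.28×0.17
        = 0.017928 + 0.044064 + 0.123172 + 0.032844 = 0.218008
The terms with influenza present sum to 0.076908, so
  P(influenza | fever) = 0.076908 / 0.218008 ≈ 0.3528

Now also conditioning on bacterial infection=true:
P(fever | bacterial infection) = 0.53×0.83 + 0.69×0.17 = 0.439900 + 0.117300 = 0.557200
Restricting to configurations with influenza present: 0.69×0.17 = 0.117300.
Hence the posterior is 0.117300/0.557200 ≈ 0.2105.

Pr(influenza | fever) ≈ 0.3528; Pr(influenza | fever, bacterial infection) ≈ 0.2105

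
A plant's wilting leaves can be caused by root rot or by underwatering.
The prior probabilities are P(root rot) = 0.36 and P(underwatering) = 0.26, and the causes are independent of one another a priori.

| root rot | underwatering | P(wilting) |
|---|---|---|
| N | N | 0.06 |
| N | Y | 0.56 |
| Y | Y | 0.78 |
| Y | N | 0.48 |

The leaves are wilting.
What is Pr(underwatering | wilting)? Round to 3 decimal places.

Numerator (weight on configurations with underwatering): 0.093184 + 0.073008 = 0.166192
Normalizer over all consistent configurations: 0.06×0.64×0.74 + 0.56×0.64×0.26 + 0.48×0.36×0.74 + 0.78×0.36×0.26 = 0.322480
Posterior = 0.166192 / 0.322480 ≈ 0.515

Pr(underwatering | wilting) ≈ 0.515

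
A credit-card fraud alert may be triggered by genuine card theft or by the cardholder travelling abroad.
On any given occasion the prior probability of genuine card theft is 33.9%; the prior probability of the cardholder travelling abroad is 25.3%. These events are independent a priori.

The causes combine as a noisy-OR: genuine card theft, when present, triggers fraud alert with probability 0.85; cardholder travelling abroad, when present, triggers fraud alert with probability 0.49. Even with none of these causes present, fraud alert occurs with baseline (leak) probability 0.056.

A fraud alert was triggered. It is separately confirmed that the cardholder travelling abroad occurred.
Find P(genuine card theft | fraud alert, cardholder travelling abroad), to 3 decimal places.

P(genuine card theft | fraud alert, cardholder travelling abroad) ≈ 0.479

Under noisy-OR, P(fraud alert | causes) = 1 − (1−0.056)·∏(1−qᵢ) over the active causes.
Weight on genuine card theft=true, given the evidence: 0.927784·0.339 = 0.314519
The normalizing constant is 0.51856·0.661 + 0.927784·0.339 = 0.657287
Posterior = 0.314519 / 0.657287 ≈ 0.479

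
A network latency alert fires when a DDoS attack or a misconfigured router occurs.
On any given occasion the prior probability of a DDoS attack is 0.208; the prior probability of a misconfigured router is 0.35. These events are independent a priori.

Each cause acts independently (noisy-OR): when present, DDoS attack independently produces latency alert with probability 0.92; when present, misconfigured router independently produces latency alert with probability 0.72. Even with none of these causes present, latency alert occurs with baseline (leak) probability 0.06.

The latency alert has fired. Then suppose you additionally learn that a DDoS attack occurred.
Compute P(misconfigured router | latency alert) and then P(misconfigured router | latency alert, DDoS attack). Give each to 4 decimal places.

Under noisy-OR, P(latency alert | causes) = 1 − (1−0.06)·∏(1−qᵢ) over the active causes.
Numerator (weight on configurations with misconfigured router): 0.204241 + 0.071267 = 0.275508
The normalizing constant is 0.06*0.792*0.65 + 0.7368*0.792*0.35 + 0.9248*0.208*0.65 + 0.978944*0.208*0.35 = 0.431429
Posterior = 0.275508 / 0.431429 ≈ 0.6386

Now also conditioning on DDoS attack=true:
P(latency alert | DDoS attack) = 0.9248·0.65 + 0.978944·0.35 = 0.601120 + 0.342630 = 0.943750
Of this, 0.342630 comes from 0.978944·0.35 (the misconfigured router=true cases).
Hence the posterior is 0.342630/0.943750 ≈ 0.3631.
The drop from 0.6386 to 0.3631 is the explaining-away (discounting) effect.

P(misconfigured router | latency alert) ≈ 0.6386; P(misconfigured router | latency alert, DDoS attack) ≈ 0.3631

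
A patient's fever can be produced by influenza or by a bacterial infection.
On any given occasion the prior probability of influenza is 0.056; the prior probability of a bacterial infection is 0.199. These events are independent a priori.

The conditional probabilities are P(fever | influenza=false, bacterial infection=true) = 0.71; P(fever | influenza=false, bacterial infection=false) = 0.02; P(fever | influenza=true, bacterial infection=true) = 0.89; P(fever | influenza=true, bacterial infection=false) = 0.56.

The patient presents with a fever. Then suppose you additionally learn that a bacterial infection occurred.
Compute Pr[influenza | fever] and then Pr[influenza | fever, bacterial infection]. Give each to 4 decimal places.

By total probability over the 4 (influenza, bacterial infection) configurations:
  P(fever) = 0.02*0.944*0.801 + 0.71*0.944*0.199 + 0.56*0.056*0.801 + 0.89*0.056*0.199
        = 0.015123 + 0.133378 + 0.025119 + 0.009918 = 0.183538
The terms with influenza present sum to 0.035037, so
  P(influenza | fever) = 0.035037 / 0.183538 ≈ 0.1909

Now also conditioning on bacterial infection=true:
Sum P(fever|·) weighted by the priors over both values of influenza:
  P(fever | bacterial infection) = 0.71*0.944 + 0.89*0.056
        = 0.670240 + 0.049840 = 0.720080
Configurations with influenza contribute 0.049840, so
  P(influenza | fever, bacterial infection) = 0.049840 / 0.720080 ≈ 0.0692
Conditioning on bacterial infection lowers the posterior on influenza: the classic explaining-away effect in a common-effect structure.

Pr[influenza | fever] ≈ 0.1909; Pr[influenza | fever, bacterial infection] ≈ 0.0692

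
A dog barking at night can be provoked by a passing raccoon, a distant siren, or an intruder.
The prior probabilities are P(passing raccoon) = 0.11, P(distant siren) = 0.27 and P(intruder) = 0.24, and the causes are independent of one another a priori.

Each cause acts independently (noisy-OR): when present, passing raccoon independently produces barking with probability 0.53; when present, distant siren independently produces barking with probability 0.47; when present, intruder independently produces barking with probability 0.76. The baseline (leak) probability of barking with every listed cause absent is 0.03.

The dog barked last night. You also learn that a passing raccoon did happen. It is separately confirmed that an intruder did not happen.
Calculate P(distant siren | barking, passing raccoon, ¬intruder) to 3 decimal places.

Under noisy-OR, P(barking | causes) = 1 − (1−0.03)·∏(1−qᵢ) over the active causes.
Weight on distant siren=true, given the evidence: 0.758373×0.27 = 0.204761
Normalizer over all consistent configurations: 0.5441×0.73 + 0.758373×0.27 = 0.601954
Posterior = 0.204761 / 0.601954 ≈ 0.340

P(distant siren | barking, passing raccoon, ¬intruder) ≈ 0.340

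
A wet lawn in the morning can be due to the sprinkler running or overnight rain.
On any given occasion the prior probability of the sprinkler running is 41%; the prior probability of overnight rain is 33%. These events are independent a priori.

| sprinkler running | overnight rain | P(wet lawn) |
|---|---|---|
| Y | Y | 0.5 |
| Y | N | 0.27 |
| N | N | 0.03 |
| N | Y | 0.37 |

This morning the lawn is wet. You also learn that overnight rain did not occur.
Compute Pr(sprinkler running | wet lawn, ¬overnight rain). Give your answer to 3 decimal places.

Enumerate both values of sprinkler running and weight by the priors:
  P(wet lawn | ¬overnight rain) = 0.03*0.59 + 0.27*0.41
        = 0.017700 + 0.110700 = 0.128400
Configurations with sprinkler running contribute 0.110700, so
  P(sprinkler running | wet lawn, ¬overnight rain) = 0.110700 / 0.128400 ≈ 0.862

Pr(sprinkler running | wet lawn, ¬overnight rain) ≈ 0.862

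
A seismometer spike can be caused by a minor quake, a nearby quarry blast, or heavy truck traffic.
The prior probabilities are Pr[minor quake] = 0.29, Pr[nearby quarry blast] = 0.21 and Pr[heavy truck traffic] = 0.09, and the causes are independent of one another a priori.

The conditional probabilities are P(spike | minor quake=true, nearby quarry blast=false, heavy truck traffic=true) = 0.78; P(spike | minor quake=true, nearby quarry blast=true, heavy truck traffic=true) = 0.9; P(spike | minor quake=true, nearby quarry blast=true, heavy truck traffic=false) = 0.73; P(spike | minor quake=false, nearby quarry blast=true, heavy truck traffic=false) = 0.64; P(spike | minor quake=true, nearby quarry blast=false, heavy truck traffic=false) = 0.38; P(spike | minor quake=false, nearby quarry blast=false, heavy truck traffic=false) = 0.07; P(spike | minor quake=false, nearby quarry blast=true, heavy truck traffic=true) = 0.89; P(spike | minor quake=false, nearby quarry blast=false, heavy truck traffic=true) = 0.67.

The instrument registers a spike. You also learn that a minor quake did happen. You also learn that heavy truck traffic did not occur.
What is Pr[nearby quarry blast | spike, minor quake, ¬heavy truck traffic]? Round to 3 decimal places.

Pr[nearby quarry blast | spike, minor quake, ¬heavy truck traffic] ≈ 0.338

Weight on nearby quarry blast=true, given the evidence: 0.73*0.21 = 0.153300
Denominator P(spike | minor quake, ¬heavy truck traffic): 0.38*0.79 + 0.73*0.21 = 0.453500
Posterior = 0.153300 / 0.453500 ≈ 0.338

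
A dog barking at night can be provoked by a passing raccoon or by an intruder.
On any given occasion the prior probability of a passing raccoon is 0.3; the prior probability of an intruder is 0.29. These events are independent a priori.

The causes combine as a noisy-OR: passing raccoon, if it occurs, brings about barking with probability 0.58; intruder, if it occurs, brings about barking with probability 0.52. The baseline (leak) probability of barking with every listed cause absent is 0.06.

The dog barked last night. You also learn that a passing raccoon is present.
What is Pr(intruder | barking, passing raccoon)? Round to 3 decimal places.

Pr(intruder | barking, passing raccoon) ≈ 0.354

Under noisy-OR, P(barking | causes) = 1 − (1−0.06)·∏(1−qᵢ) over the active causes.
Numerator (weight on configurations with intruder): 0.810496×0.29 = 0.235044
Denominator P(barking | passing raccoon): 0.6052×0.71 + 0.810496×0.29 = 0.664736
P(intruder | barking, passing raccoon) = 0.235044/0.664736 ≈ 0.354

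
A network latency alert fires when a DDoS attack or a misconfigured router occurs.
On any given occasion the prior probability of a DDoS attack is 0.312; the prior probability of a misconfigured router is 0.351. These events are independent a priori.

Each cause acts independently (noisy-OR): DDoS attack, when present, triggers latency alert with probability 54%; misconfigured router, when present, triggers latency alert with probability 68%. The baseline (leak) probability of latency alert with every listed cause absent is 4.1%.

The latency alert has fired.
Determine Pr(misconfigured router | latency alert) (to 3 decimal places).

Pr(misconfigured router | latency alert) ≈ 0.665

Under noisy-OR, P(latency alert | causes) = 1 − (1−0.041)·∏(1−qᵢ) over the active causes.
By total probability over the 4 (DDoS attack, misconfigured router) configurations:
  P(latency alert) = 0.041·0.688·0.649 + 0.69312·0.688·0.351 + 0.55886·0.312·0.649 + 0.858835·0.312·0.351
        = 0.018307 + 0.167380 + 0.113162 + 0.094053 = 0.392902
The terms with misconfigured router present sum to 0.261433, so
  P(misconfigured router | latency alert) = 0.261433 / 0.392902 ≈ 0.665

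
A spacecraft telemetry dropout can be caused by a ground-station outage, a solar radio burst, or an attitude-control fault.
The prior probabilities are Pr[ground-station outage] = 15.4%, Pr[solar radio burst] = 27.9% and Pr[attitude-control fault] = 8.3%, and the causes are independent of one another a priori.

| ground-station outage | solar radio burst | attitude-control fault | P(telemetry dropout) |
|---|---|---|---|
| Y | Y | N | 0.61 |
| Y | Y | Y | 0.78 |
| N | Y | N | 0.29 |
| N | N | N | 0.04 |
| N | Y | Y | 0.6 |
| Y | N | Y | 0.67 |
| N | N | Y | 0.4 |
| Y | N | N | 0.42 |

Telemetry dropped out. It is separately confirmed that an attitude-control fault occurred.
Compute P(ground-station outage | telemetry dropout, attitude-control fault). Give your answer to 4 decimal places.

P(ground-station outage | telemetry dropout, attitude-control fault) ≈ 0.2186

P(telemetry dropout | attitude-control fault) = 0.4*0.846*0.721 + 0.6*0.846*0.279 + 0.67*0.154*0.721 + 0.78*0.154*0.279 = 0.243986 + 0.141620 + 0.074393 + 0.033513 = 0.493512
The ground-station outage-present share is 0.074393 + 0.033513 = 0.107906.
P(ground-station outage | telemetry dropout, attitude-control fault) = 0.107906 / 0.493512 ≈ 0.2186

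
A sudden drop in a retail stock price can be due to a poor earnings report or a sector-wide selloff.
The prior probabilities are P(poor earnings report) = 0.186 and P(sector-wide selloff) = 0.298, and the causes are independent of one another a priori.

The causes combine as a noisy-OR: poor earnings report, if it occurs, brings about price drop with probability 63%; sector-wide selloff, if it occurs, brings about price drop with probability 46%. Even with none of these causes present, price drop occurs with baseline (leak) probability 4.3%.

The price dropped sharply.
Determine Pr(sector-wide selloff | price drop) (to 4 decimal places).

Under noisy-OR, P(price drop | causes) = 1 − (1−0.043)·∏(1−qᵢ) over the active causes.
Weight on sector-wide selloff=true, given the evidence: 0.117216 + 0.044830 = 0.162046
The normalizing constant is 0.043×0.814×0.702 + 0.48322×0.814×0.298 + 0.64591×0.186×0.702 + 0.808791×0.186×0.298 = 0.270955
P(sector-wide selloff | price drop) = 0.162046/0.270955 ≈ 0.5981

Pr(sector-wide selloff | price drop) ≈ 0.5981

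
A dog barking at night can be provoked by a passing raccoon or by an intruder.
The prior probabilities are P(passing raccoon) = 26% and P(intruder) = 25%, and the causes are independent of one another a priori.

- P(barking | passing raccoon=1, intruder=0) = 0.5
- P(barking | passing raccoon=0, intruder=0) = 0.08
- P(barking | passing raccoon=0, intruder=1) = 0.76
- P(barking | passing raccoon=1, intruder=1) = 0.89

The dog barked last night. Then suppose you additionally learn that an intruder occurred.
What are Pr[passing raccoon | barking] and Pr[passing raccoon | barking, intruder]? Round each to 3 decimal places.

Pr[passing raccoon | barking] ≈ 0.456; Pr[passing raccoon | barking, intruder] ≈ 0.292

Weight on passing raccoon=true, given the evidence: 0.097500 + 0.057850 = 0.155350
Denominator P(barking): 0.08×0.74×0.75 + 0.76×0.74×0.25 + 0.5×0.26×0.75 + 0.89×0.26×0.25 = 0.340350
P(passing raccoon | barking) = 0.155350/0.340350 ≈ 0.456

With the extra evidence:
For the numerator, keep only passing raccoon=true terms: 0.89·0.26 = 0.231400
Normalizer over all consistent configurations: 0.76·0.74 + 0.89·0.26 = 0.793800
P(passing raccoon | barking, intruder) = 0.231400/0.793800 ≈ 0.292
The drop from 0.456 to 0.292 is the explaining-away (discounting) effect.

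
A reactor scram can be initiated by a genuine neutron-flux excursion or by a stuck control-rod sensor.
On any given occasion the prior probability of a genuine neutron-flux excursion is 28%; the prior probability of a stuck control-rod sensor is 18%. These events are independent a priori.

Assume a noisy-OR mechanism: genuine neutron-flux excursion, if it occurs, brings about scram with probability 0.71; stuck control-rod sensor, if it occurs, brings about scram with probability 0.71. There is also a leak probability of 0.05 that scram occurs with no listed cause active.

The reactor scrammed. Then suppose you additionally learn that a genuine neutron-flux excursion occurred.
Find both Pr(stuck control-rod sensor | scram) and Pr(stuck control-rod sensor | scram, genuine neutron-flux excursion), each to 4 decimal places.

Under noisy-OR, P(scram | causes) = 1 − (1−0.05)·∏(1−qᵢ) over the active causes.
P(scram) = 0.05×0.72×0.82 + 0.7245×0.72×0.18 + 0.7245×0.28×0.82 + 0.920105×0.28×0.18 = 0.029520 + 0.093895 + 0.166345 + 0.046373 = 0.336133
Of this, 0.140268 comes from 0.093895 + 0.046373 (the stuck control-rod sensor=true cases).
P(stuck control-rod sensor | scram) = 0.140268 / 0.336133 ≈ 0.4173

With the extra evidence:
Weight on stuck control-rod sensor=true, given the evidence: 0.920105×0.18 = 0.165619
Normalizer over all consistent configurations: 0.7245×0.82 + 0.920105×0.18 = 0.759709
P(stuck control-rod sensor | scram, genuine neutron-flux excursion) = 0.165619/0.759709 ≈ 0.2180
The drop from 0.4173 to 0.2180 is the explaining-away (discounting) effect.

Pr(stuck control-rod sensor | scram) ≈ 0.4173; Pr(stuck control-rod sensor | scram, genuine neutron-flux excursion) ≈ 0.2180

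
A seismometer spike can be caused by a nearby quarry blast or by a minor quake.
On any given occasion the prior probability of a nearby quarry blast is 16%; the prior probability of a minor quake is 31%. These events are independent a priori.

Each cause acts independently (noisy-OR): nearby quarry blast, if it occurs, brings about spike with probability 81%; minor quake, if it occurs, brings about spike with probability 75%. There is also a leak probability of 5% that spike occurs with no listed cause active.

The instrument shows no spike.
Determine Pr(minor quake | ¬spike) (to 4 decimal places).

Under noisy-OR, P(spike | causes) = 1 − (1−0.05)·∏(1−qᵢ) over the active causes.
For the numerator, keep only minor quake=true terms: 0.061845 + 0.002238 = 0.064083
Normalizer over all consistent configurations: 0.95×0.84×0.69 + 0.2375×0.84×0.31 + 0.1805×0.16×0.69 + 0.045125×0.16×0.31 = 0.634630
P(minor quake | ¬spike) = 0.064083/0.634630 ≈ 0.1010

Pr(minor quake | ¬spike) ≈ 0.1010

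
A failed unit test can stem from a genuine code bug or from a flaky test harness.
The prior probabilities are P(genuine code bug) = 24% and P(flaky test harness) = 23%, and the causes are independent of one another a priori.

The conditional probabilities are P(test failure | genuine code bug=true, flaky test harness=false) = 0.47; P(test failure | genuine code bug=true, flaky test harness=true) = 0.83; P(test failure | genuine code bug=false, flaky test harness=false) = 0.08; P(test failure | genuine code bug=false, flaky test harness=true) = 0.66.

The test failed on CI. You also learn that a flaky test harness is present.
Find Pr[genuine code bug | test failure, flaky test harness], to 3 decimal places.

Pr[genuine code bug | test failure, flaky test harness] ≈ 0.284

For the numerator, keep only genuine code bug=true terms: 0.83·0.24 = 0.199200
Denominator P(test failure | flaky test harness): 0.66·0.76 + 0.83·0.24 = 0.700800
Posterior = 0.199200 / 0.700800 ≈ 0.284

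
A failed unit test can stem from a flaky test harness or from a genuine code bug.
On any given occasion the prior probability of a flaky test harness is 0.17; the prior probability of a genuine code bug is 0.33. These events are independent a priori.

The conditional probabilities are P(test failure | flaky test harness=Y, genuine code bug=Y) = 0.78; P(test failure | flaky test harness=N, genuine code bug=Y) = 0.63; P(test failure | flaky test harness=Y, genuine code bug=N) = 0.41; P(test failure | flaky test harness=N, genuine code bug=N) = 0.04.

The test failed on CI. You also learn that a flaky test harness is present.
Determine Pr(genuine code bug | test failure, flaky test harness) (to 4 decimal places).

Pr(genuine code bug | test failure, flaky test harness) ≈ 0.4837

Sum P(test failure|·) weighted by the priors over both values of genuine code bug:
  P(test failure | flaky test harness) = 0.41*0.67 + 0.78*0.33
        = 0.274700 + 0.257400 = 0.532100
Keeping only the genuine code bug-present terms gives 0.257400, so
  P(genuine code bug | test failure, flaky test harness) = 0.257400 / 0.532100 ≈ 0.4837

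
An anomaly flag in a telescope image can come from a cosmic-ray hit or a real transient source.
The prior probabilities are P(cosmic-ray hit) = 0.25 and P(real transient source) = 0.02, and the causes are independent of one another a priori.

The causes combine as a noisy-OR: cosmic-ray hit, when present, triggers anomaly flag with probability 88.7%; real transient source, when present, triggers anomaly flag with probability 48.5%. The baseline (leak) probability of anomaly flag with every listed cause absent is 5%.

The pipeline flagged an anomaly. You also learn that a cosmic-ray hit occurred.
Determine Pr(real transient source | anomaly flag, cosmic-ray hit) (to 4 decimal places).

Under noisy-OR, P(anomaly flag | causes) = 1 − (1−0.05)·∏(1−qᵢ) over the active causes.
By total probability over both values of real transient source:
  P(anomaly flag | cosmic-ray hit) = 0.89265*0.98 + 0.944715*0.02
        = 0.874797 + 0.018894 = 0.893691
The terms with real transient source present sum to 0.018894, so
  P(real transient source | anomaly flag, cosmic-ray hit) = 0.018894 / 0.893691 ≈ 0.0211

Pr(real transient source | anomaly flag, cosmic-ray hit) ≈ 0.0211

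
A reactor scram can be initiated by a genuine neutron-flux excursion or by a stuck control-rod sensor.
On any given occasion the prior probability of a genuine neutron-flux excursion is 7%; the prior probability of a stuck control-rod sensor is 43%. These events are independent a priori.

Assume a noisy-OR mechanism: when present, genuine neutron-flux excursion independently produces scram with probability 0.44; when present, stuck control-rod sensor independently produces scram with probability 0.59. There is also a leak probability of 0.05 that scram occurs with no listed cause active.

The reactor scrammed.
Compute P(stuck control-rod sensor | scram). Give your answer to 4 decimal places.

P(stuck control-rod sensor | scram) ≈ 0.8556

Under noisy-OR, P(scram | causes) = 1 − (1−0.05)·∏(1−qᵢ) over the active causes.
P(scram) = 0.05×0.93×0.57 + 0.6105×0.93×0.43 + 0.468×0.07×0.57 + 0.78188×0.07×0.43 = 0.026505 + 0.244139 + 0.018673 + 0.023535 = 0.312852
Restricting to configurations with stuck control-rod sensor present: 0.244139 + 0.023535 = 0.267674.
So P(stuck control-rod sensor | scram) = 0.267674/0.312852 ≈ 0.8556.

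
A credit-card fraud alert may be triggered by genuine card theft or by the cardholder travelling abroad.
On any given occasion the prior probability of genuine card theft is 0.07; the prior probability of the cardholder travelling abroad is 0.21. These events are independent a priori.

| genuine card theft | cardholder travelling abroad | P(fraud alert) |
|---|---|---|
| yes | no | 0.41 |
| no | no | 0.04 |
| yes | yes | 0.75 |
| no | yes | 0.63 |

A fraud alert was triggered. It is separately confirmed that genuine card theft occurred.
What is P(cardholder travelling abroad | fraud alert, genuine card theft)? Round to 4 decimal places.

P(cardholder travelling abroad | fraud alert, genuine card theft) ≈ 0.3272

P(fraud alert | genuine card theft) = 0.41·0.79 + 0.75·0.21 = 0.323900 + 0.157500 = 0.481400
Of this, 0.157500 comes from 0.75·0.21 (the cardholder travelling abroad=true cases).
So P(cardholder travelling abroad | fraud alert, genuine card theft) = 0.157500/0.481400 ≈ 0.3272.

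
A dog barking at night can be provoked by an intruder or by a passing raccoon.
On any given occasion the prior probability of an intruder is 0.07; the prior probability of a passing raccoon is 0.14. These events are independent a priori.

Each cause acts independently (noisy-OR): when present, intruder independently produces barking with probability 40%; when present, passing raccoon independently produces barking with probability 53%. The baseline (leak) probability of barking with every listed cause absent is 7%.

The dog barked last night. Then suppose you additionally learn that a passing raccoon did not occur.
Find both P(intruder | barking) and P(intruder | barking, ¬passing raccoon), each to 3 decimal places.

P(intruder | barking) ≈ 0.207; P(intruder | barking, ¬passing raccoon) ≈ 0.322

Under noisy-OR, P(barking | causes) = 1 − (1−0.07)·∏(1−qᵢ) over the active causes.
Numerator (weight on configurations with intruder): 0.026608 + 0.007230 = 0.033838
The normalizing constant is 0.07*0.93*0.86 + 0.5629*0.93*0.14 + 0.442*0.07*0.86 + 0.73774*0.07*0.14 = 0.163114
Posterior = 0.033838 / 0.163114 ≈ 0.207

Now condition on the additional information:
P(barking | ¬passing raccoon) = 0.07×0.93 + 0.442×0.07 = 0.065100 + 0.030940 = 0.096040
The intruder-present share is 0.442×0.07 = 0.030940.
Hence the posterior is 0.030940/0.096040 ≈ 0.322.
Ruling out passing raccoon raises the posterior on intruder — the flip side of explaining away.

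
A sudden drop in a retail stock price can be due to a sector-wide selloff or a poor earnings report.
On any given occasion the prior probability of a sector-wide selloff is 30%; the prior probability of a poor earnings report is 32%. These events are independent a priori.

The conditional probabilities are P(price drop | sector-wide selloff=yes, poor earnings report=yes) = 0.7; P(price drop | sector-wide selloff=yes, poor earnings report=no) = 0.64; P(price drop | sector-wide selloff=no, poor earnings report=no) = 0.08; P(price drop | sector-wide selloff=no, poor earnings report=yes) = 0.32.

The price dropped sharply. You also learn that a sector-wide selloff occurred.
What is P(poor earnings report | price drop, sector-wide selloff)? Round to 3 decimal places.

P(price drop | sector-wide selloff) = 0.64·0.68 + 0.7·0.32 = 0.435200 + 0.224000 = 0.659200
The poor earnings report-present share is 0.7·0.32 = 0.224000.
P(poor earnings report | price drop, sector-wide selloff) = 0.224000 / 0.659200 ≈ 0.340

P(poor earnings report | price drop, sector-wide selloff) ≈ 0.340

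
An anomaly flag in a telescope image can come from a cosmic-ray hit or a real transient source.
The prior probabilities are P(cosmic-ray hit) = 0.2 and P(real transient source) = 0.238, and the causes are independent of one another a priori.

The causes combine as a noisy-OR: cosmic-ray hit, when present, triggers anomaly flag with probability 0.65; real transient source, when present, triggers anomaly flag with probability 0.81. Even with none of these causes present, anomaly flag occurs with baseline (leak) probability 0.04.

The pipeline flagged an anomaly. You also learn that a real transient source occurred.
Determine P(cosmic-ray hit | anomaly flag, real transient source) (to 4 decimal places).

P(cosmic-ray hit | anomaly flag, real transient source) ≈ 0.2225

Under noisy-OR, P(anomaly flag | causes) = 1 − (1−0.04)·∏(1−qᵢ) over the active causes.
Enumerate both values of cosmic-ray hit and weight by the priors:
  P(anomaly flag | real transient source) = 0.8176·0.8 + 0.93616·0.2
        = 0.654080 + 0.187232 = 0.841312
Keeping only the cosmic-ray hit-present terms gives 0.187232, so
  P(cosmic-ray hit | anomaly flag, real transient source) = 0.187232 / 0.841312 ≈ 0.2225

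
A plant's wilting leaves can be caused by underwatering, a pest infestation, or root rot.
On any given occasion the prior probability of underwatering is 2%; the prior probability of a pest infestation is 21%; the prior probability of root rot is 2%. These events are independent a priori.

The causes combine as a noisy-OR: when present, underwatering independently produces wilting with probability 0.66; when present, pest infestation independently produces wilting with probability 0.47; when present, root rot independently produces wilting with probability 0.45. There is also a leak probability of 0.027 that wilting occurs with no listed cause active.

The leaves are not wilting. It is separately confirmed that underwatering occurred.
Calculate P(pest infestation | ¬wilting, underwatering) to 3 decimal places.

Under noisy-OR, P(wilting | causes) = 1 − (1−0.027)·∏(1−qᵢ) over the active causes.
P(¬wilting | underwatering) = 0.33082·0.79·0.98 + 0.181951·0.79·0.02 + 0.175335·0.21·0.98 + 0.096434·0.21·0.02 = 0.256121 + 0.002875 + 0.036084 + 0.000405 = 0.295485
Restricting to configurations with pest infestation present: 0.036084 + 0.000405 = 0.036489.
P(pest infestation | ¬wilting, underwatering) = 0.036489 / 0.295485 ≈ 0.123

P(pest infestation | ¬wilting, underwatering) ≈ 0.123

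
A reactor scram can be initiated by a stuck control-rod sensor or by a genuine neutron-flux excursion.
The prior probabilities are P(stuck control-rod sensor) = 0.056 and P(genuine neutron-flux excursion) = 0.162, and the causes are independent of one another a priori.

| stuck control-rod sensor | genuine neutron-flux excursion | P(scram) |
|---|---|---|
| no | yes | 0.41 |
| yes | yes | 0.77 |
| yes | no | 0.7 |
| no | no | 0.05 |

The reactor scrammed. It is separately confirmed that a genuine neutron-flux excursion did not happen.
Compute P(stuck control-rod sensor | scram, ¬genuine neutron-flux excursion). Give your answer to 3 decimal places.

P(stuck control-rod sensor | scram, ¬genuine neutron-flux excursion) ≈ 0.454

By total probability over both values of stuck control-rod sensor:
  P(scram | ¬genuine neutron-flux excursion) = 0.05×0.944 + 0.7×0.056
        = 0.047200 + 0.039200 = 0.086400
The terms with stuck control-rod sensor present sum to 0.039200, so
  P(stuck control-rod sensor | scram, ¬genuine neutron-flux excursion) = 0.039200 / 0.086400 ≈ 0.454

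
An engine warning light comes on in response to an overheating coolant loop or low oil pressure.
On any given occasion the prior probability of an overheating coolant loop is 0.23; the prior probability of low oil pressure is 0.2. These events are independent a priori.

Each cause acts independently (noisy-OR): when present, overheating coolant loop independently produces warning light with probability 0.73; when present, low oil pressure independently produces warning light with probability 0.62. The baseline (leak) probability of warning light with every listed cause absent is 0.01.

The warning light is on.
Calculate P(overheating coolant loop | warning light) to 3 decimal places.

Under noisy-OR, P(warning light | causes) = 1 − (1−0.01)·∏(1−qᵢ) over the active causes.
P(warning light) = 0.01·0.77·0.8 + 0.6238·0.77·0.2 + 0.7327·0.23·0.8 + 0.898426·0.23·0.2 = 0.006160 + 0.096065 + 0.134817 + 0.041328 = 0.278370
The overheating coolant loop-present share is 0.134817 + 0.041328 = 0.176145.
So P(overheating coolant loop | warning light) = 0.176145/0.278370 ≈ 0.633.

P(overheating coolant loop | warning light) ≈ 0.633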